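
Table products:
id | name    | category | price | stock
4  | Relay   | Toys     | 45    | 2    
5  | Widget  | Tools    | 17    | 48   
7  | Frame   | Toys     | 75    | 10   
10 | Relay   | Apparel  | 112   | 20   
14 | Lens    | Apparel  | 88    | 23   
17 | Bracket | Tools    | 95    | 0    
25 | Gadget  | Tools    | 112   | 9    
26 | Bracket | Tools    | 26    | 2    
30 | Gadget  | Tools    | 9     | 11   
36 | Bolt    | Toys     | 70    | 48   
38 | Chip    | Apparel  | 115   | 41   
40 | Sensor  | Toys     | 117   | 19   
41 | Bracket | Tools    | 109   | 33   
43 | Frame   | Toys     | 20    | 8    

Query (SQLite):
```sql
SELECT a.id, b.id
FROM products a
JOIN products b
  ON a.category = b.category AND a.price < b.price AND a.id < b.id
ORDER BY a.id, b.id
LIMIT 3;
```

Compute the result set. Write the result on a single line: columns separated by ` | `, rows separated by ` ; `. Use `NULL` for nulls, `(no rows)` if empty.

Pairs (a,b) with same category, a.price < b.price, a.id < b.id.
category groups: Apparel:{10,14,38} Tools:{5,17,25,26,30,41} Toys:{4,7,36,40,43}
Ordered by (a.id, b.id); first 3.

4 | 7 ; 4 | 36 ; 4 | 40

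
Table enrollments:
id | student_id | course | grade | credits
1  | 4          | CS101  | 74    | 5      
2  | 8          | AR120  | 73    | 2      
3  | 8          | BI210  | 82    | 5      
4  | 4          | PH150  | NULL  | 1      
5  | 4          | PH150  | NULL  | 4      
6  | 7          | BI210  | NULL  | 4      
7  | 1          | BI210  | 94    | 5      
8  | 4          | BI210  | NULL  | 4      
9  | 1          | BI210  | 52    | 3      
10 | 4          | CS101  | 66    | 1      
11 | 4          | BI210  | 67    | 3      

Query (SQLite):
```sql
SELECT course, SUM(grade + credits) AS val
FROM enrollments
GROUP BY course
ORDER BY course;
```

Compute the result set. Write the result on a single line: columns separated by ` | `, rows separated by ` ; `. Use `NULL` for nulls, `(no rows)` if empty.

For each row compute grade + credits.
Group by course; take SUM of the expression per group.
  AR120: ids {2} → SUM(grade + credits)=75
  BI210: ids {3, 6, 7, 8, 9, 11} → SUM(grade + credits)=311
  CS101: ids {1, 10} → SUM(grade + credits)=146
  PH150: ids {4, 5} → SUM(grade + credits)=NULL

AR120 | 75 ; BI210 | 311 ; CS101 | 146 ; PH150 | NULL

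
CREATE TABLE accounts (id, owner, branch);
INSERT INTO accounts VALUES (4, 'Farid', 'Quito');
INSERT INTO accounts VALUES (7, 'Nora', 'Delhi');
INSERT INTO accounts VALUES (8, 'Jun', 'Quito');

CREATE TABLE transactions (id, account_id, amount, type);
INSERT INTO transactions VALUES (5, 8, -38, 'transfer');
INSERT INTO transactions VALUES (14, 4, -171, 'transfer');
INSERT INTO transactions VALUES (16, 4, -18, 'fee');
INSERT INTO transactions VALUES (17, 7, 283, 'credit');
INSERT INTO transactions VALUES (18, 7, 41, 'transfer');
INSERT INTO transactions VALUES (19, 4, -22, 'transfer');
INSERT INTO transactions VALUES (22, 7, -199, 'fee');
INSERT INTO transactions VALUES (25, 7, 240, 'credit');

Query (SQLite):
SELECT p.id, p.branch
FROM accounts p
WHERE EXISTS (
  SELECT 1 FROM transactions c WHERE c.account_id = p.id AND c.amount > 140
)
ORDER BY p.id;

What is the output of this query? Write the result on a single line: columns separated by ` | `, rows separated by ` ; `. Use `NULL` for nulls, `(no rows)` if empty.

For each accounts row, check whether any transactions with matching account_id has amount > 140.
Keep rows where that is true.

7 | Delhi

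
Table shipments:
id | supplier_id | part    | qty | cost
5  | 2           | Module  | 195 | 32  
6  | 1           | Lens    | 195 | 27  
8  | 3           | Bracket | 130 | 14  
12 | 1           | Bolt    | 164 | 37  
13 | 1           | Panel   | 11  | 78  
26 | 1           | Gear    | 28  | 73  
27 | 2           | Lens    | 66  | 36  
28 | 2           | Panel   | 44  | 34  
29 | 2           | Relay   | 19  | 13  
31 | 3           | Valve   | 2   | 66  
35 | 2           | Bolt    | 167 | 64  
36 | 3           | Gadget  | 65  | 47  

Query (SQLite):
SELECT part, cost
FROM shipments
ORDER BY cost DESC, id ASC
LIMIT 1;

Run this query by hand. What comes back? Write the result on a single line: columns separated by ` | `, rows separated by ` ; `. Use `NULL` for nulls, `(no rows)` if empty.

Panel | 78

Sort by cost desc, tiebreak id asc: (78, id=13), (73, id=26), (66, id=31), (64, id=35) …. Take first 1.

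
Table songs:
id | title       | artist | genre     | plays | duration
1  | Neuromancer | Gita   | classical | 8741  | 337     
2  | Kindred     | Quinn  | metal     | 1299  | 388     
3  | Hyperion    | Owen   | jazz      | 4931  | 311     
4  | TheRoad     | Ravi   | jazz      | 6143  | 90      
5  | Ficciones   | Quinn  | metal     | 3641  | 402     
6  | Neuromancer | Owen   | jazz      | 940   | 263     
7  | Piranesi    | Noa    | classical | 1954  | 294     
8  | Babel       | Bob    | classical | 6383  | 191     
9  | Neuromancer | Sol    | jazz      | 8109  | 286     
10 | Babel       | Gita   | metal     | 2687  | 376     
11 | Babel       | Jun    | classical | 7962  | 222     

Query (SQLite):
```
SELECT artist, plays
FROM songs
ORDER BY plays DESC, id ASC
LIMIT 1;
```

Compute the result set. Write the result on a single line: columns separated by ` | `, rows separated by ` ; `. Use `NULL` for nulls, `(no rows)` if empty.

Sort by plays desc, tiebreak id asc: (8741, id=1), (8109, id=9), (7962, id=11), (6383, id=8) …. Take first 1.

Gita | 8741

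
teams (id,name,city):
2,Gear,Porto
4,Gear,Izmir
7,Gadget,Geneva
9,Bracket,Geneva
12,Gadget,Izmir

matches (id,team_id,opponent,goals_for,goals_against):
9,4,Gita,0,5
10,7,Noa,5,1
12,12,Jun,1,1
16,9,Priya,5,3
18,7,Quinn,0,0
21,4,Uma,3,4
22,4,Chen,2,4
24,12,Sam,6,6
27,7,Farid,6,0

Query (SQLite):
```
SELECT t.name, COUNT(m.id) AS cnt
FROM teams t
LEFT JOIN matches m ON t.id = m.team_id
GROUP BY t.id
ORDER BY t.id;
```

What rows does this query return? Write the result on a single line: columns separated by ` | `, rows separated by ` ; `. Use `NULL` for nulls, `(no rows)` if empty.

LEFT JOIN keeps every teams row; unmatched ones get NULL for matches columns.
Group by teams.id and compute COUNT(m.id). COUNT(col) of an all-NULL group is 0.
  2: ids {—} → COUNT(m.id)=0
  4: ids {9, 21, 22} → COUNT(m.id)=3
  7: ids {10, 18, 27} → COUNT(m.id)=3
  9: ids {16} → COUNT(m.id)=1
  12: ids {12, 24} → COUNT(m.id)=2

Gear | 0 ; Gear | 3 ; Gadget | 3 ; Bracket | 1 ; Gadget | 2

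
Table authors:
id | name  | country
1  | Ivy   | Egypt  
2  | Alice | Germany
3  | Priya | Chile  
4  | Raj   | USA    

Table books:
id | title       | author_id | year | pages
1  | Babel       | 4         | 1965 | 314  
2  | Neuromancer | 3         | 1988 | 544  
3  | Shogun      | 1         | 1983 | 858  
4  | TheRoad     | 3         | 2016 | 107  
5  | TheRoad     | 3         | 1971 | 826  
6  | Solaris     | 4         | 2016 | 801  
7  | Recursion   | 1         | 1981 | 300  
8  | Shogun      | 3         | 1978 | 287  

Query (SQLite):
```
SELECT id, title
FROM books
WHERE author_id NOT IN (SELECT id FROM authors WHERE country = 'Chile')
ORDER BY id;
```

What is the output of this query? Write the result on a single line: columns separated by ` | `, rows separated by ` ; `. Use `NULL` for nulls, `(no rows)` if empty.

1 | Babel ; 3 | Shogun ; 6 | Solaris ; 7 | Recursion

Inner query: authors.id where country = 'Chile'.
Outer: keep books rows whose author_id is not in that set.
Inner query → {3}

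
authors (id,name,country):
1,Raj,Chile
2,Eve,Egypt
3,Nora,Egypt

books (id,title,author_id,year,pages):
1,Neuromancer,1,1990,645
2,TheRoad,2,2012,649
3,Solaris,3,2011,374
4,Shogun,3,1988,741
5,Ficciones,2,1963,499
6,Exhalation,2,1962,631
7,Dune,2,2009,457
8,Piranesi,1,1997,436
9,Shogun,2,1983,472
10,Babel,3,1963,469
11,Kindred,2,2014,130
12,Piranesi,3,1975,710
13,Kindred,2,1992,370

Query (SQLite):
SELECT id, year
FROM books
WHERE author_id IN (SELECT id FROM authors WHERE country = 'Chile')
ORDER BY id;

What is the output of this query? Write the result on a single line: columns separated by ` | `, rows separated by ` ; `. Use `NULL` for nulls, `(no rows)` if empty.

Inner query: authors.id where country = 'Chile'.
Outer: keep books rows whose author_id is in that set.
Inner query → {1}

1 | 1990 ; 8 | 1997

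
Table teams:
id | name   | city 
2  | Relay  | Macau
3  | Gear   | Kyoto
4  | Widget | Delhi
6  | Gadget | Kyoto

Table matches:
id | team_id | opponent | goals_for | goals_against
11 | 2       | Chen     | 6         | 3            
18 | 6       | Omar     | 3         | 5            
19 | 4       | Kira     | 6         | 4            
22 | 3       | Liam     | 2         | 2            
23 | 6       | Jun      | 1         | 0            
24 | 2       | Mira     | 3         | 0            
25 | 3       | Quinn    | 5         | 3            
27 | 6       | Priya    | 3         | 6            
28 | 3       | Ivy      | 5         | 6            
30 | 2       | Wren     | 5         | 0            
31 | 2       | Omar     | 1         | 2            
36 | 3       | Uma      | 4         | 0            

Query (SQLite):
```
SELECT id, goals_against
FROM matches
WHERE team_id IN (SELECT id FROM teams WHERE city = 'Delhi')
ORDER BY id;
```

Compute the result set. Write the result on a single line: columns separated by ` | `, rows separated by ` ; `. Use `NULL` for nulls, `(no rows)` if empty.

19 | 4

Inner query: teams.id where city = 'Delhi'.
Outer: keep matches rows whose team_id is in that set.
Inner query → {4}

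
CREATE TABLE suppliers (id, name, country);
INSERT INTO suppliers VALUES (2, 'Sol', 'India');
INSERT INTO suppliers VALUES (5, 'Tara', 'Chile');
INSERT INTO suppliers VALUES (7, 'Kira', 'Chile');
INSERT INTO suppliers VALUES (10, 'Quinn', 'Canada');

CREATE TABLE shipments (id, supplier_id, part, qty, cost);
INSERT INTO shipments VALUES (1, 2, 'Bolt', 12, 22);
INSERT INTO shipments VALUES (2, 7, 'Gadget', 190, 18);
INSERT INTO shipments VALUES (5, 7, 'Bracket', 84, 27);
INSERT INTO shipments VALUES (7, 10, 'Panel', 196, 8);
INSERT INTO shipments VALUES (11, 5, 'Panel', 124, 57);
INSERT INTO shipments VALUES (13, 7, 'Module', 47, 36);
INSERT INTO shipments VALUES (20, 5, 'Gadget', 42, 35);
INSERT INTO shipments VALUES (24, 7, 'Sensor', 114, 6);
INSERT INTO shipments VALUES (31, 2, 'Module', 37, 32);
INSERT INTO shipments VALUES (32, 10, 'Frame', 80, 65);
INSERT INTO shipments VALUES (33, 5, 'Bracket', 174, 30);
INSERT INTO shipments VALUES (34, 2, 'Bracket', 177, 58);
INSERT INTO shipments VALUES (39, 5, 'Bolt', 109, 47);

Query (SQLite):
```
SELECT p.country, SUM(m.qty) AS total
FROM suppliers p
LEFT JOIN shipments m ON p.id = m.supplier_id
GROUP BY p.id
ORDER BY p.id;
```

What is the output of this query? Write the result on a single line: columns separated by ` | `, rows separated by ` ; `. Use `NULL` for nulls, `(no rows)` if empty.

India | 226 ; Chile | 449 ; Chile | 435 ; Canada | 276

LEFT JOIN keeps every suppliers row; unmatched ones get NULL for shipments columns.
Group by suppliers.id and compute SUM(m.qty). SUM over an all-NULL group is NULL.
  2: ids {1, 31, 34} → SUM(m.qty)=226
  5: ids {11, 20, 33, 39} → SUM(m.qty)=449
  7: ids {2, 5, 13, 24} → SUM(m.qty)=435
  10: ids {7, 32} → SUM(m.qty)=276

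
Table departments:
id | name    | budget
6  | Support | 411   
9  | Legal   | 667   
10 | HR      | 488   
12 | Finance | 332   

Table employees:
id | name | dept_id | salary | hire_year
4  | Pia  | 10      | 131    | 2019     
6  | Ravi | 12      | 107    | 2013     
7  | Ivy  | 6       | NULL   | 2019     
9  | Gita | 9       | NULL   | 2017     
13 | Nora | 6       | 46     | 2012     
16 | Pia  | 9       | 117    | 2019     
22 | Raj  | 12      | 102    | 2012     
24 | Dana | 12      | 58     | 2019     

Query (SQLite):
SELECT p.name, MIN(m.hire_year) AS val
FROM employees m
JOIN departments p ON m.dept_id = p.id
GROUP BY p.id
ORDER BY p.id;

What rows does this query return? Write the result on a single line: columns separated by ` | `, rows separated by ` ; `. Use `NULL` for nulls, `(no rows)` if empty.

Support | 2012 ; Legal | 2017 ; HR | 2019 ; Finance | 2012

Join each employees row to its departments via dept_id.
Group joined rows by departments.id; compute MIN(m.hire_year) per group.
  6: ids {7, 13} → MIN(m.hire_year)=2012
  9: ids {9, 16} → MIN(m.hire_year)=2017
  10: ids {4} → MIN(m.hire_year)=2019
  12: ids {6, 22, 24} → MIN(m.hire_year)=2012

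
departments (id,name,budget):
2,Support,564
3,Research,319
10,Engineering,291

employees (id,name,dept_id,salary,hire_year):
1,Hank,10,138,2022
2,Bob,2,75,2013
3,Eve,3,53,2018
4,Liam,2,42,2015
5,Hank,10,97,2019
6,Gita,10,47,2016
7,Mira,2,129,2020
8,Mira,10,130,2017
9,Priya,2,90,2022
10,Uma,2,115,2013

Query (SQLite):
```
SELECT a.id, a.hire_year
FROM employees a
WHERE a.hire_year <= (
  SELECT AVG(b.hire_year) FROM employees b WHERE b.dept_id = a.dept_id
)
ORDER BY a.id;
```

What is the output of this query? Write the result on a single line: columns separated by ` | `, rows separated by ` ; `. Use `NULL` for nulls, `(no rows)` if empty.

For each employees row a, compute AVG(hire_year) over rows sharing a.dept_id.
Keep row a if a.hire_year <= that per-group AVG.
  dept_id=2: AVG(hire_year) = 2016.6
  dept_id=3: AVG(hire_year) = 2018.0
  dept_id=10: AVG(hire_year) = 2018.5

2 | 2013 ; 3 | 2018 ; 4 | 2015 ; 6 | 2016 ; 8 | 2017 ; 10 | 2013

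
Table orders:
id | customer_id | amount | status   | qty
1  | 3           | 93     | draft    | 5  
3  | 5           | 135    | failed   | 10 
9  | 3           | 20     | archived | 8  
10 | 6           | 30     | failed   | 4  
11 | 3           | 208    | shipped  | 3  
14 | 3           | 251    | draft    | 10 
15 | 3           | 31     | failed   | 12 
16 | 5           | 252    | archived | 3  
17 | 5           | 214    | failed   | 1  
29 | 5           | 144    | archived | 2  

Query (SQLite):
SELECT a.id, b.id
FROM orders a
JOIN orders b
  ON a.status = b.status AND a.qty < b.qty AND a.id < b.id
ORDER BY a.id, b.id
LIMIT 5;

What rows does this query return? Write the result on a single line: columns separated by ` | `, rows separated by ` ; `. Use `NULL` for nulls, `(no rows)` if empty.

1 | 14 ; 3 | 15 ; 10 | 15

Pairs (a,b) with same status, a.qty < b.qty, a.id < b.id.
status groups: archived:{9,16,29} draft:{1,14} failed:{3,10,15,17} shipped:{11}
Ordered by (a.id, b.id); first 5.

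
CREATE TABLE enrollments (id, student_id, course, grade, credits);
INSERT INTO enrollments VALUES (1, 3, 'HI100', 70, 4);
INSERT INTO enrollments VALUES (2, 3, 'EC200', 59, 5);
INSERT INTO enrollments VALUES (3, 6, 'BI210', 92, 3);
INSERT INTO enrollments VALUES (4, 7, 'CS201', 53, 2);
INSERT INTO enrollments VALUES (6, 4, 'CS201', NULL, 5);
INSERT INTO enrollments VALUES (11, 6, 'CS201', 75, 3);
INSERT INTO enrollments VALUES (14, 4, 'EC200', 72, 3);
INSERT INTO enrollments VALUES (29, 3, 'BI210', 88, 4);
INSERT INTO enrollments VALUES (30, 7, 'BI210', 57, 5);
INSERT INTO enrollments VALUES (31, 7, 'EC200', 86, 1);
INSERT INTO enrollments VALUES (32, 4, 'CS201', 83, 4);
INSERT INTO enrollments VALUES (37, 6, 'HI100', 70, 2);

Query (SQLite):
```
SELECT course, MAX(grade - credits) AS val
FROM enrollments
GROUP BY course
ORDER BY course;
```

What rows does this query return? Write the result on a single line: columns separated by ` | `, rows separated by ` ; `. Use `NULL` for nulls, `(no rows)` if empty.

For each row compute grade - credits.
Group by course; take MAX of the expression per group.
  BI210: ids {3, 29, 30} → MAX(grade - credits)=89
  CS201: ids {4, 6, 11, 32} → MAX(grade - credits)=79
  EC200: ids {2, 14, 31} → MAX(grade - credits)=85
  HI100: ids {1, 37} → MAX(grade - credits)=68

BI210 | 89 ; CS201 | 79 ; EC200 | 85 ; HI100 | 68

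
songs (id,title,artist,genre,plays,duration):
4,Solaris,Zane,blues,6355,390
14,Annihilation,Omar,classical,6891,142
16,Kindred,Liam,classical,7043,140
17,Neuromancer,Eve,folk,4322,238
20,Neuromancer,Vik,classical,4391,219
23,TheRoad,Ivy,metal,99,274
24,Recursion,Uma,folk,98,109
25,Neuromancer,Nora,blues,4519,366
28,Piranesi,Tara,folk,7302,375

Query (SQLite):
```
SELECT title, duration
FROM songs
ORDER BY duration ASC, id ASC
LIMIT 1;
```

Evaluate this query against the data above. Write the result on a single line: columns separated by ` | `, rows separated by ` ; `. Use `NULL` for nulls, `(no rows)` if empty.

Recursion | 109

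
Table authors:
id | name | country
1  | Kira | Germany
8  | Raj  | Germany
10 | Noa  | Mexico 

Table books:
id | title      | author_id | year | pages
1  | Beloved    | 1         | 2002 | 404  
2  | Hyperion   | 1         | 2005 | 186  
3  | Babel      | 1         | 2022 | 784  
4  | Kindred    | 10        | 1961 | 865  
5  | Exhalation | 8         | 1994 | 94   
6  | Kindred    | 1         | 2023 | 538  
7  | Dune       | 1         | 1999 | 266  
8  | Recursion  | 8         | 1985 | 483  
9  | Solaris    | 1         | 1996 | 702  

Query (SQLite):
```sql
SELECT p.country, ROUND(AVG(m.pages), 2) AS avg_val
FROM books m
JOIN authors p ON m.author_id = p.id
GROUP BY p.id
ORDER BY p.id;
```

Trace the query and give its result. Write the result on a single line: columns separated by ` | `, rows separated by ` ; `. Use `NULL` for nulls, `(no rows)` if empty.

Germany | 480 ; Germany | 288.5 ; Mexico | 865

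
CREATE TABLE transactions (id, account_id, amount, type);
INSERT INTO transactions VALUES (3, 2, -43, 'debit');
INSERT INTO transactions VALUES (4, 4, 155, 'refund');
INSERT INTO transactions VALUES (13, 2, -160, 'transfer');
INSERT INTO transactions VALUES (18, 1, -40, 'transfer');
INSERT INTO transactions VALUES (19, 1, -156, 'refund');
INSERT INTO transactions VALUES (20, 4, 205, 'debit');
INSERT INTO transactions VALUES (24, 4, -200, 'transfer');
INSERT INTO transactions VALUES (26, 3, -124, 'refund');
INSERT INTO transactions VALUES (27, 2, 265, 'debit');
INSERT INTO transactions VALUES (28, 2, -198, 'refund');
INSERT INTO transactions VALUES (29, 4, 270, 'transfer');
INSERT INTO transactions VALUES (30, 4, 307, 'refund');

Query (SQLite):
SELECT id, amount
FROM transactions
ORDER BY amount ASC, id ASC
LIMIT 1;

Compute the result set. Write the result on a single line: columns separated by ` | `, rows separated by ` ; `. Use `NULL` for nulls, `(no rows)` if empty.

Sort by amount asc, tiebreak id asc: (-200, id=24), (-198, id=28), (-160, id=13), (-156, id=19) …. Take first 1.

24 | -200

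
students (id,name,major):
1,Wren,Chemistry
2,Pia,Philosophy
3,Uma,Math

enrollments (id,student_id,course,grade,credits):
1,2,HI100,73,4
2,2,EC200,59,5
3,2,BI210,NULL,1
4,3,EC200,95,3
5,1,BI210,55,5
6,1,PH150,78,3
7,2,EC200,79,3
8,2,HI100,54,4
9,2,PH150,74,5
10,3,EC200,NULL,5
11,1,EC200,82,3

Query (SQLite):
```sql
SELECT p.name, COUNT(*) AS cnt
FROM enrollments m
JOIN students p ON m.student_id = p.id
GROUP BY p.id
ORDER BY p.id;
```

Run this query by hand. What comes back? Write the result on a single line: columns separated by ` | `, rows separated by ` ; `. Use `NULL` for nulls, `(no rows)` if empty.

Wren | 3 ; Pia | 6 ; Uma | 2

Join each enrollments row to its students via student_id.
Group joined rows by students.id; compute COUNT(*) per group.
  1: ids {5, 6, 11} → COUNT(*)=3
  2: ids {1, 2, 3, 7, 8, 9} → COUNT(*)=6
  3: ids {4, 10} → COUNT(*)=2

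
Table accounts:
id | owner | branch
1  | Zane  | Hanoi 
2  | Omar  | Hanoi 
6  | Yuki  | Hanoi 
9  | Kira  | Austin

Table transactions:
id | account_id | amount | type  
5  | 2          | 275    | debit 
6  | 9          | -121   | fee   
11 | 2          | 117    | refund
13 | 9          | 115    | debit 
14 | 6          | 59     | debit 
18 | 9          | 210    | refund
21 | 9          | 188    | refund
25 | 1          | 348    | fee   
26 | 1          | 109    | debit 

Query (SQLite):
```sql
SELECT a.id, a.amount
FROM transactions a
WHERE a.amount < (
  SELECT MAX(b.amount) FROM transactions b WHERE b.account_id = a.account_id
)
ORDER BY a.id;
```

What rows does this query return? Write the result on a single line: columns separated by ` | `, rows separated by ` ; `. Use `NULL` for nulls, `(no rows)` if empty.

6 | -121 ; 11 | 117 ; 13 | 115 ; 21 | 188 ; 26 | 109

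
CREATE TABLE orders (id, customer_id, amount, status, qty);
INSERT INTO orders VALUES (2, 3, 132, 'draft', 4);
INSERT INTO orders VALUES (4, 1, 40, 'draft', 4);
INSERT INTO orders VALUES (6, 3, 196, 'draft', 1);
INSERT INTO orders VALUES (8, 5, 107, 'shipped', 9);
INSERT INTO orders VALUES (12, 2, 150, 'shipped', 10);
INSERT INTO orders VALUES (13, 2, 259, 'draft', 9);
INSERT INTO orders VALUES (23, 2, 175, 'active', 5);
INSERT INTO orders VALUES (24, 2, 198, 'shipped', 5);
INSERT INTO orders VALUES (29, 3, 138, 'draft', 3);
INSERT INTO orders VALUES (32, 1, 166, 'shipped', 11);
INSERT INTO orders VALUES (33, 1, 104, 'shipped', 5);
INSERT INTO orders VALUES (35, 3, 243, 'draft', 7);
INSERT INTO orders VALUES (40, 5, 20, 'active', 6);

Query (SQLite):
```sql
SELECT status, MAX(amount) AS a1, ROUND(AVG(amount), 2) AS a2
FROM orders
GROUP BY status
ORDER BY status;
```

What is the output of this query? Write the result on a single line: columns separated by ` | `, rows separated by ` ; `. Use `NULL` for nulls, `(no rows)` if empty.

Group orders by status.
Per group compute: MAX(amount), ROUND(AVG(amount), 2).
  active: ids {23, 40} → MAX(amount)=175, ROUND(AVG(amount), 2)=97.5
  draft: ids {2, 4, 6, 13, 29, 35} → MAX(amount)=259, ROUND(AVG(amount), 2)=168
  shipped: ids {8, 12, 24, 32, 33} → MAX(amount)=198, ROUND(AVG(amount), 2)=145

active | 175 | 97.5 ; draft | 259 | 168 ; shipped | 198 | 145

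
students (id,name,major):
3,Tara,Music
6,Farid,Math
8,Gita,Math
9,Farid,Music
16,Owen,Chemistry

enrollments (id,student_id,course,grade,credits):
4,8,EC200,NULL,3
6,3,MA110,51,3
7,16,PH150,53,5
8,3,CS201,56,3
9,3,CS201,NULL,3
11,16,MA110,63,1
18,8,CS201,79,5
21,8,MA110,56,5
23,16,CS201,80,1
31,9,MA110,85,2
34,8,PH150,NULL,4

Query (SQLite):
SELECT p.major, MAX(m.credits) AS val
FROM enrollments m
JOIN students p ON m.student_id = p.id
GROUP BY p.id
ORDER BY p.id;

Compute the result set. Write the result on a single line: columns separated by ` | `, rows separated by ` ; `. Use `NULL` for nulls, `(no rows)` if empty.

Join each enrollments row to its students via student_id.
Group joined rows by students.id; compute MAX(m.credits) per group.
  3: ids {6, 8, 9} → MAX(m.credits)=3
  8: ids {4, 18, 21, 34} → MAX(m.credits)=5
  9: ids {31} → MAX(m.credits)=2
  16: ids {7, 11, 23} → MAX(m.credits)=5

Music | 3 ; Math | 5 ; Music | 2 ; Chemistry | 5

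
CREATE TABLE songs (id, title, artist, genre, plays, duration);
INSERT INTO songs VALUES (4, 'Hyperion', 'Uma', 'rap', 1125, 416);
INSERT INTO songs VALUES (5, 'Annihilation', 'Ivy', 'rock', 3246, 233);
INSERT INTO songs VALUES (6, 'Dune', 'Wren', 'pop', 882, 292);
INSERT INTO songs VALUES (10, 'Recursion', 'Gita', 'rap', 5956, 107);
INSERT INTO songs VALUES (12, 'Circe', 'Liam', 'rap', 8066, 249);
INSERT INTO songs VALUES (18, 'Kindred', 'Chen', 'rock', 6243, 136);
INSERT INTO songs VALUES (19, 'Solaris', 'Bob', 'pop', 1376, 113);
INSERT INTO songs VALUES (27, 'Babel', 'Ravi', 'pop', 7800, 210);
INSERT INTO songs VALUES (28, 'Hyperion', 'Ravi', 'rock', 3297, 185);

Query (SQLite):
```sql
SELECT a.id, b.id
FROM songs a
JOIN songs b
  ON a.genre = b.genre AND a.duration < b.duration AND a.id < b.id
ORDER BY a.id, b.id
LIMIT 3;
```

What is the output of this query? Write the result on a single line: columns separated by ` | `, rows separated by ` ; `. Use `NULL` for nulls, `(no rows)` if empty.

Pairs (a,b) with same genre, a.duration < b.duration, a.id < b.id.
genre groups: pop:{6,19,27} rap:{4,10,12} rock:{5,18,28}
Ordered by (a.id, b.id); first 3.

10 | 12 ; 18 | 28 ; 19 | 27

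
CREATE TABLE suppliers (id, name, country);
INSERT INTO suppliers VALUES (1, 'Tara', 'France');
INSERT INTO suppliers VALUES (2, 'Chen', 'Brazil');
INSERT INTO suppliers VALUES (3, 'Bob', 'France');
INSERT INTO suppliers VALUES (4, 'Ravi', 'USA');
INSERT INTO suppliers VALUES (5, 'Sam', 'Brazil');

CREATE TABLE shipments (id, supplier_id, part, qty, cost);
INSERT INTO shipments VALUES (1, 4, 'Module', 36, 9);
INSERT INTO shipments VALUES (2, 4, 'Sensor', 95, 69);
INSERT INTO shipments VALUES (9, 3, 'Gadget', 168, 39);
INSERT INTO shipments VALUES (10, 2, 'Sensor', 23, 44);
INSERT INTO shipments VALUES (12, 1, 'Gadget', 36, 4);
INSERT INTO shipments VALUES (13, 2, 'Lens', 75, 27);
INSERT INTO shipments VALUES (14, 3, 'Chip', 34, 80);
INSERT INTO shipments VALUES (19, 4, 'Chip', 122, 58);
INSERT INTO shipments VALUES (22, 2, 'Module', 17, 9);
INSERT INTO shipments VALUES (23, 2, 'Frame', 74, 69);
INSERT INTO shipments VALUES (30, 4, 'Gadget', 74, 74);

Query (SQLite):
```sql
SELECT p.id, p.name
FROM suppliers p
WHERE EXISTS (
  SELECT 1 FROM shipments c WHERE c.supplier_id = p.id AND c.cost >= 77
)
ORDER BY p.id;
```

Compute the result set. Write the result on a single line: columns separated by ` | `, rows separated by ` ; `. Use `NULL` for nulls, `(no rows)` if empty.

3 | Bob

For each suppliers row, check whether any shipments with matching supplier_id has cost >= 77.
Keep rows where that is true.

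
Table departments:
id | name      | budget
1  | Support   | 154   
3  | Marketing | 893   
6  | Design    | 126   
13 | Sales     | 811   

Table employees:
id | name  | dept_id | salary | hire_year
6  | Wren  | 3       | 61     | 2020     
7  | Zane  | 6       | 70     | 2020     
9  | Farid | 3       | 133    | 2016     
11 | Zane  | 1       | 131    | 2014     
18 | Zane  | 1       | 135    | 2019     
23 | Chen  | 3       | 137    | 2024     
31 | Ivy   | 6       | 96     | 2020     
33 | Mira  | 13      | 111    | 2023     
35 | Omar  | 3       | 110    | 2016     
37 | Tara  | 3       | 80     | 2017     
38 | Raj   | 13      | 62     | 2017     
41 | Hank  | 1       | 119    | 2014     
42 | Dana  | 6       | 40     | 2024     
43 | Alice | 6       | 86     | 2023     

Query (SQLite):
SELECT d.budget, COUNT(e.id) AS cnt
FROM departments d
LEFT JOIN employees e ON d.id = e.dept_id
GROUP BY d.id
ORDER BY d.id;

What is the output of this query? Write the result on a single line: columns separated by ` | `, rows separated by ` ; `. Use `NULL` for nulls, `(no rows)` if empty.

LEFT JOIN keeps every departments row; unmatched ones get NULL for employees columns.
Group by departments.id and compute COUNT(e.id). COUNT(col) of an all-NULL group is 0.
  1: ids {11, 18, 41} → COUNT(e.id)=3
  3: ids {6, 9, 23, 35, 37} → COUNT(e.id)=5
  6: ids {7, 31, 42, 43} → COUNT(e.id)=4
  13: ids {33, 38} → COUNT(e.id)=2

154 | 3 ; 893 | 5 ; 126 | 4 ; 811 | 2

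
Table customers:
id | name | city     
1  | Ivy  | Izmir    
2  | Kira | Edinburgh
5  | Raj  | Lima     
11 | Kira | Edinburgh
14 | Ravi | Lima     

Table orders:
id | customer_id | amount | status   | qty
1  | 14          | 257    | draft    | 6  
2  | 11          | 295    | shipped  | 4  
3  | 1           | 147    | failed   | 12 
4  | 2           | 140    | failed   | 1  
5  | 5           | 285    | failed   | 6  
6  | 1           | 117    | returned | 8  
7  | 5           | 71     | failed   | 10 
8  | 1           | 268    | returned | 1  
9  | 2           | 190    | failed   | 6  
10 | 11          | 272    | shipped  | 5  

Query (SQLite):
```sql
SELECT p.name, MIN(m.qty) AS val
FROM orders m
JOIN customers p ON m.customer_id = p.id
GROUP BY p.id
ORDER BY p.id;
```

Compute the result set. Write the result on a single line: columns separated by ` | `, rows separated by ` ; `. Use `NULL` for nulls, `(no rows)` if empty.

Join each orders row to its customers via customer_id.
Group joined rows by customers.id; compute MIN(m.qty) per group.
  1: ids {3, 6, 8} → MIN(m.qty)=1
  2: ids {4, 9} → MIN(m.qty)=1
  5: ids {5, 7} → MIN(m.qty)=6
  11: ids {2, 10} → MIN(m.qty)=4
  14: ids {1} → MIN(m.qty)=6

Ivy | 1 ; Kira | 1 ; Raj | 6 ; Kira | 4 ; Ravi | 6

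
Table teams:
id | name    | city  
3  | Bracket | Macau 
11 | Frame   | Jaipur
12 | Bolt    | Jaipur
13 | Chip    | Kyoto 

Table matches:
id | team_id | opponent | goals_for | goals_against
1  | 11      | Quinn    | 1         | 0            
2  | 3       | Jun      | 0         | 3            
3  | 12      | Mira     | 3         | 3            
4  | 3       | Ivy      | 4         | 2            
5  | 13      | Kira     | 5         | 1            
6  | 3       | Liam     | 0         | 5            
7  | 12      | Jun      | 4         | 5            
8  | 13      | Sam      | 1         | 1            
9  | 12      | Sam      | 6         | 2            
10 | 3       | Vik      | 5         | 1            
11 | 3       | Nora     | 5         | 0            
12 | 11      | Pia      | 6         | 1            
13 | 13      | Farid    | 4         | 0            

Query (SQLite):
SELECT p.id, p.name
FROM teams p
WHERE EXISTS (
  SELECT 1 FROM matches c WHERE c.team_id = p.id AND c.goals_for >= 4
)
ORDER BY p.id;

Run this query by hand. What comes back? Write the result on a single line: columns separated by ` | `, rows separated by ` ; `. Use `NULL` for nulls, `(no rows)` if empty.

3 | Bracket ; 11 | Frame ; 12 | Bolt ; 13 | Chip

For each teams row, check whether any matches with matching team_id has goals_for >= 4.
Keep rows where that is true.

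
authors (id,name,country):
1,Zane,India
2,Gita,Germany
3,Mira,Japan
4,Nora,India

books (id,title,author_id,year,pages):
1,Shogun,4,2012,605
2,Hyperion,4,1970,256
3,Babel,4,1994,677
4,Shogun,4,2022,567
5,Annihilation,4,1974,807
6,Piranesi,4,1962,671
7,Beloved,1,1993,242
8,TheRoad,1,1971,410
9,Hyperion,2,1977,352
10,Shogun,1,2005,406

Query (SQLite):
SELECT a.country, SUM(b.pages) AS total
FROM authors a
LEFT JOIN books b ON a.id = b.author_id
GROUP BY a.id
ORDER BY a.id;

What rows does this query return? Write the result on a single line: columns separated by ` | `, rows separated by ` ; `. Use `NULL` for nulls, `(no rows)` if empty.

LEFT JOIN keeps every authors row; unmatched ones get NULL for books columns.
Group by authors.id and compute SUM(b.pages). SUM over an all-NULL group is NULL.
  1: ids {7, 8, 10} → SUM(b.pages)=1058
  2: ids {9} → SUM(b.pages)=352
  3: ids {—} → SUM(b.pages)=NULL
  4: ids {1, 2, 3, 4, 5, 6} → SUM(b.pages)=3583

India | 1058 ; Germany | 352 ; Japan | NULL ; India | 3583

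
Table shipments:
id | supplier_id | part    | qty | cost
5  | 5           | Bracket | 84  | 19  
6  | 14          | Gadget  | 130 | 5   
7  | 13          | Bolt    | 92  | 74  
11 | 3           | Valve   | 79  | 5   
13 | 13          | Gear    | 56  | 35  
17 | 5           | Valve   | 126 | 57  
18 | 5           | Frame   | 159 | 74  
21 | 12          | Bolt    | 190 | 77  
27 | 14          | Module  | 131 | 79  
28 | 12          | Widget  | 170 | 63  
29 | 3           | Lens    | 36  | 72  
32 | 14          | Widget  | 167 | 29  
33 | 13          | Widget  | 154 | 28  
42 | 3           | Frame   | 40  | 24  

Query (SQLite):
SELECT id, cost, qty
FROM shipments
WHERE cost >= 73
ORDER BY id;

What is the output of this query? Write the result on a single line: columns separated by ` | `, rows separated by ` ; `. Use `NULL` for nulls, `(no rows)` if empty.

7 | 74 | 92 ; 18 | 74 | 159 ; 21 | 77 | 190 ; 27 | 79 | 131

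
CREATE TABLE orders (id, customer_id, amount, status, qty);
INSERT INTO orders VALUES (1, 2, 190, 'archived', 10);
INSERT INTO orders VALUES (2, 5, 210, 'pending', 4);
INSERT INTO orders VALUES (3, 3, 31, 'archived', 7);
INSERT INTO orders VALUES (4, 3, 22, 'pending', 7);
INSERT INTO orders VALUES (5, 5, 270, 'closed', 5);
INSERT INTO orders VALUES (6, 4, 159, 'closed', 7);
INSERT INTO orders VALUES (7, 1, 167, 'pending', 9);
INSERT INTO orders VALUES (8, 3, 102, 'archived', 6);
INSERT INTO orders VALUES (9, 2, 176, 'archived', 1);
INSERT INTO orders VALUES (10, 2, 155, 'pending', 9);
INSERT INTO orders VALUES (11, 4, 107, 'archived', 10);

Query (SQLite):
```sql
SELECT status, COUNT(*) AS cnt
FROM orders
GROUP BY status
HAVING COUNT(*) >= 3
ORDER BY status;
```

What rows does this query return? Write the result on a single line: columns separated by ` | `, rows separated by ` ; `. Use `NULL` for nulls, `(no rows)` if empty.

Partition orders by status; compute COUNT(*) within each group.
HAVING: keep groups with count ≥ 3.
  archived: ids {1, 3, 8, 9, 11} → COUNT(*)=5
  closed: ids {5, 6} → COUNT(*)=2
  pending: ids {2, 4, 7, 10} → COUNT(*)=4

archived | 5 ; pending | 4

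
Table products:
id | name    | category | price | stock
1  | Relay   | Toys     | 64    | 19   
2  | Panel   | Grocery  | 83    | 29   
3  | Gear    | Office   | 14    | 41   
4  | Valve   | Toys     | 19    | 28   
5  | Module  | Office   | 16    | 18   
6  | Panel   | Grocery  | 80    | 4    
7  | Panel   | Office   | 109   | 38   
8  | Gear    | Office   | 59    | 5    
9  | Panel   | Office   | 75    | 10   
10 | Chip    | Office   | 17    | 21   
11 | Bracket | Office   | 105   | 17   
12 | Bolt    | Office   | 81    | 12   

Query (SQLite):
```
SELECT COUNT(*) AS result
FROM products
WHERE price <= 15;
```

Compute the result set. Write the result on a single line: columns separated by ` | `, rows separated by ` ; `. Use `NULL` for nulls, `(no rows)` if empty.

Rows where price <= 15 → price values: [14].
COUNT(*) counts rows → 1.

1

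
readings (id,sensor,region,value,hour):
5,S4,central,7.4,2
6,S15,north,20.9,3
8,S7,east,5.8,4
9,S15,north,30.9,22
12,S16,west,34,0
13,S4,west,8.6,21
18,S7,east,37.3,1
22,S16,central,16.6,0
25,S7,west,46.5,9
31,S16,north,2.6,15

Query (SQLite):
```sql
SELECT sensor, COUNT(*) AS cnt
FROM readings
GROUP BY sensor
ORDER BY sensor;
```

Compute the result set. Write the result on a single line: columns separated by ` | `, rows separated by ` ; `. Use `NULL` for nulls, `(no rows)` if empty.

S15 | 2 ; S16 | 3 ; S4 | 2 ; S7 | 3

Partition readings by sensor; compute COUNT(*) within each group.
  S15: ids {6, 9} → COUNT(*)=2
  S16: ids {12, 22, 31} → COUNT(*)=3
  S4: ids {5, 13} → COUNT(*)=2
  S7: ids {8, 18, 25} → COUNT(*)=3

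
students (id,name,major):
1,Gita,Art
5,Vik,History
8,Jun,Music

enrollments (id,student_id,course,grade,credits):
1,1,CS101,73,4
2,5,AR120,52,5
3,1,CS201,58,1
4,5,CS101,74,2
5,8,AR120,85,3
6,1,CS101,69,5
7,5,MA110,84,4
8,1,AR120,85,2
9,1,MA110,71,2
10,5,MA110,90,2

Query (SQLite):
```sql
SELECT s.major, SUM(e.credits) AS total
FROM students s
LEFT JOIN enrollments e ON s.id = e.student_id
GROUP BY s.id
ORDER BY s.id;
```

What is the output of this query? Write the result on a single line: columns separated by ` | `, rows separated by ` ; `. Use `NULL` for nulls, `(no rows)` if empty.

Art | 14 ; History | 13 ; Music | 3

LEFT JOIN keeps every students row; unmatched ones get NULL for enrollments columns.
Group by students.id and compute SUM(e.credits). SUM over an all-NULL group is NULL.
  1: ids {1, 3, 6, 8, 9} → SUM(e.credits)=14
  5: ids {2, 4, 7, 10} → SUM(e.credits)=13
  8: ids {5} → SUM(e.credits)=3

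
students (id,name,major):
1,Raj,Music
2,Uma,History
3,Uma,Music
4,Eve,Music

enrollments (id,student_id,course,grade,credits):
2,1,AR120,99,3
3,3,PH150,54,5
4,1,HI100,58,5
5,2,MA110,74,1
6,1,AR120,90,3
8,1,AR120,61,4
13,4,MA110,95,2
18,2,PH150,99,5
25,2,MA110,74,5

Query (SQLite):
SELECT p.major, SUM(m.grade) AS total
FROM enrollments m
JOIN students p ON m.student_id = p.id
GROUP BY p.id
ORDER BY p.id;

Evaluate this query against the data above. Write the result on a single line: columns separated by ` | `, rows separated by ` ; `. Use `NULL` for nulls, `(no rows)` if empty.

Music | 308 ; History | 247 ; Music | 54 ; Music | 95

Join each enrollments row to its students via student_id.
Group joined rows by students.id; compute SUM(m.grade) per group.
  1: ids {2, 4, 6, 8} → SUM(m.grade)=308
  2: ids {5, 18, 25} → SUM(m.grade)=247
  3: ids {3} → SUM(m.grade)=54
  4: ids {13} → SUM(m.grade)=95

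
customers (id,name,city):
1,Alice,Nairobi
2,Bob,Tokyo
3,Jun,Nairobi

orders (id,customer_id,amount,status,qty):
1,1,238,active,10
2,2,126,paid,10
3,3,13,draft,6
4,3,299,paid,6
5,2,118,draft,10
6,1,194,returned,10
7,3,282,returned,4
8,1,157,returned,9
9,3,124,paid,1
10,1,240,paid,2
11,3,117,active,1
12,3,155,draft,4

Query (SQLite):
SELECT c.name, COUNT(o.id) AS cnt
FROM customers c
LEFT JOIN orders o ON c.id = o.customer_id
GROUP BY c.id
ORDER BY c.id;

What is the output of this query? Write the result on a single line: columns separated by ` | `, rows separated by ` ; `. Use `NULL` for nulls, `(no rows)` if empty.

Alice | 4 ; Bob | 2 ; Jun | 6

LEFT JOIN keeps every customers row; unmatched ones get NULL for orders columns.
Group by customers.id and compute COUNT(o.id). COUNT(col) of an all-NULL group is 0.
  1: ids {1, 6, 8, 10} → COUNT(o.id)=4
  2: ids {2, 5} → COUNT(o.id)=2
  3: ids {3, 4, 7, 9, 11, 12} → COUNT(o.id)=6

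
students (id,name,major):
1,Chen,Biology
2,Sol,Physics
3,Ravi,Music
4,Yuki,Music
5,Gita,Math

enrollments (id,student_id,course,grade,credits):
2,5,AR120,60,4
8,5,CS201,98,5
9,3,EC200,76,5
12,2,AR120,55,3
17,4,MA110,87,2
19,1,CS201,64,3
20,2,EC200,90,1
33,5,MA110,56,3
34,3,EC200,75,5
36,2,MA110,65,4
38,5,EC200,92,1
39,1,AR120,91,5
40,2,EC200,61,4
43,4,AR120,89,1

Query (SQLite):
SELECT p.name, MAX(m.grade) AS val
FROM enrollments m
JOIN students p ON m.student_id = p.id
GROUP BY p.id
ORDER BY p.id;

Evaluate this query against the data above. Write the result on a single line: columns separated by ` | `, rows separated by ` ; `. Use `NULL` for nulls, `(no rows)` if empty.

Chen | 91 ; Sol | 90 ; Ravi | 76 ; Yuki | 89 ; Gita | 98

Join each enrollments row to its students via student_id.
Group joined rows by students.id; compute MAX(m.grade) per group.
  1: ids {19, 39} → MAX(m.grade)=91
  2: ids {12, 20, 36, 40} → MAX(m.grade)=90
  3: ids {9, 34} → MAX(m.grade)=76
  4: ids {17, 43} → MAX(m.grade)=89
  5: ids {2, 8, 33, 38} → MAX(m.grade)=98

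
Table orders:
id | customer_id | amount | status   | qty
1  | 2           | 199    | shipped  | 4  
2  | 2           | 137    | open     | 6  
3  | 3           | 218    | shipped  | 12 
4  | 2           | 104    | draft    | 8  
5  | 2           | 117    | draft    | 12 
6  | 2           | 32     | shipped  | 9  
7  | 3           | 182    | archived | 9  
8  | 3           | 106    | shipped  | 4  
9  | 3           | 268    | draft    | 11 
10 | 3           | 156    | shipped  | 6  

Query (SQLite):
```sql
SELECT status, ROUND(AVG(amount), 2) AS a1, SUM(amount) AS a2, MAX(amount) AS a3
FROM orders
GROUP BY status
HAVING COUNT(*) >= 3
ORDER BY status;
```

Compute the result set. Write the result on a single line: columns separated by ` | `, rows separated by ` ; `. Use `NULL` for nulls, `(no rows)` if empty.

Group orders by status.
Per group compute: ROUND(AVG(amount), 2), SUM(amount), MAX(amount).
HAVING: drop groups with fewer than 3 rows.
  archived: ids {7} → ROUND(AVG(amount), 2)=182, SUM(amount)=182, MAX(amount)=182
  draft: ids {4, 5, 9} → ROUND(AVG(amount), 2)=163, SUM(amount)=489, MAX(amount)=268
  open: ids {2} → ROUND(AVG(amount), 2)=137, SUM(amount)=137, MAX(amount)=137
  shipped: ids {1, 3, 6, 8, 10} → ROUND(AVG(amount), 2)=142.2, SUM(amount)=711, MAX(amount)=218

draft | 163 | 489 | 268 ; shipped | 142.2 | 711 | 218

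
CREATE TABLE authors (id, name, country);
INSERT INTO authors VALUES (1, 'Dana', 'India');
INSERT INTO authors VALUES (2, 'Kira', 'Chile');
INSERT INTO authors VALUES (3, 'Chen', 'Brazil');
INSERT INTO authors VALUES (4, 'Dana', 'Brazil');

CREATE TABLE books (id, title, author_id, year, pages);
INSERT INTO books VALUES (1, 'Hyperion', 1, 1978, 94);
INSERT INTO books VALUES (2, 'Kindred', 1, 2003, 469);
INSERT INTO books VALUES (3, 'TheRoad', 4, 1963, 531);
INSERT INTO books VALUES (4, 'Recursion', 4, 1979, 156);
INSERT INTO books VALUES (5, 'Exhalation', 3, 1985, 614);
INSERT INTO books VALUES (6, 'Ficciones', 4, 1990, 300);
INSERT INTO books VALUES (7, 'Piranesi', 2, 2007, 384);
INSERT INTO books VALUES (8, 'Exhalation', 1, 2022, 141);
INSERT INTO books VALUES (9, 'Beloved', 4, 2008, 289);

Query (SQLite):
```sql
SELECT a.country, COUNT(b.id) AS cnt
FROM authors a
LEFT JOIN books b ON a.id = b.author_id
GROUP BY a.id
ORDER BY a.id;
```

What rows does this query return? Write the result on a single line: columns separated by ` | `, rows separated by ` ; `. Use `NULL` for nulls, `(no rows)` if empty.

LEFT JOIN keeps every authors row; unmatched ones get NULL for books columns.
Group by authors.id and compute COUNT(b.id). COUNT(col) of an all-NULL group is 0.
  1: ids {1, 2, 8} → COUNT(b.id)=3
  2: ids {7} → COUNT(b.id)=1
  3: ids {5} → COUNT(b.id)=1
  4: ids {3, 4, 6, 9} → COUNT(b.id)=4

India | 3 ; Chile | 1 ; Brazil | 1 ; Brazil | 4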